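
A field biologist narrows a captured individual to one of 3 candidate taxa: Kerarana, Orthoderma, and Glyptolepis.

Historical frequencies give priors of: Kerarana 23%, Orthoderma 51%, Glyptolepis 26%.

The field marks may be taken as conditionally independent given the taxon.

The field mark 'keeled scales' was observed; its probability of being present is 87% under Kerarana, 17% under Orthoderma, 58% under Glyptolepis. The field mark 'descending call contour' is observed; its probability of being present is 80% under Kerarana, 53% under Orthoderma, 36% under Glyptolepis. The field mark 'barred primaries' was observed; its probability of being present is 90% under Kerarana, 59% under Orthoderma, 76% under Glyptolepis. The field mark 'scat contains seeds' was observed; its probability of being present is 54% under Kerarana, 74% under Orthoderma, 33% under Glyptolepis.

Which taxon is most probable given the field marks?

By Bayes' rule with conditional independence, the unnormalized weight for each hypothesis is prior × ∏ likelihoods:
  Kerarana: 0.23 × 0.87 × 0.80 × 0.90 × 0.54 = 0.077799
  Orthoderma: 0.51 × 0.17 × 0.53 × 0.59 × 0.74 = 0.020062
  Glyptolepis: 0.26 × 0.58 × 0.36 × 0.76 × 0.33 = 0.013615
The unnormalized weights sum to 0.11148.
P(Kerarana | evidence) ≈ 0.077799 / 0.11148 ≈ 0.698
P(Orthoderma | evidence) ≈ 0.020062 / 0.11148 ≈ 0.180
P(Glyptolepis | evidence) ≈ 0.013615 / 0.11148 ≈ 0.122
The largest is 0.698, so Kerarana is most probable.

Kerarana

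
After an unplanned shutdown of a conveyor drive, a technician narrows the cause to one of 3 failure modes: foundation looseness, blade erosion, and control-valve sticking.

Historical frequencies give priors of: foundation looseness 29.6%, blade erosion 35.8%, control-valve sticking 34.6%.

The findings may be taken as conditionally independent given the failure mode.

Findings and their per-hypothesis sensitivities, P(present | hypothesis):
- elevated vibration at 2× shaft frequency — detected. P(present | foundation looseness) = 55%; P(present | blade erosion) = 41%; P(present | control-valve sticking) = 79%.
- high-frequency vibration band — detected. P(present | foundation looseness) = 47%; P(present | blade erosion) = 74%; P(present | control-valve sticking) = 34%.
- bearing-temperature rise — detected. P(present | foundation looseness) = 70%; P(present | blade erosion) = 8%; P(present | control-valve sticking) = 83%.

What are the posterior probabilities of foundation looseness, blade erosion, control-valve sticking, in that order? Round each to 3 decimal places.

Multiply each prior by the joint likelihood of the evidence pattern:
  foundation looseness: 0.296 × 0.55 × 0.47 × 0.70 = 0.053561
  blade erosion: 0.358 × 0.41 × 0.74 × 0.08 = 0.0086894
  control-valve sticking: 0.346 × 0.79 × 0.34 × 0.83 = 0.077137
The unnormalized weights sum to 0.13939.
P(foundation looseness | evidence) = 0.053561 / 0.13939 ≈ 0.384
P(blade erosion | evidence) = 0.0086894 / 0.13939 ≈ 0.062
P(control-valve sticking | evidence) = 0.077137 / 0.13939 ≈ 0.553

0.384, 0.062, 0.553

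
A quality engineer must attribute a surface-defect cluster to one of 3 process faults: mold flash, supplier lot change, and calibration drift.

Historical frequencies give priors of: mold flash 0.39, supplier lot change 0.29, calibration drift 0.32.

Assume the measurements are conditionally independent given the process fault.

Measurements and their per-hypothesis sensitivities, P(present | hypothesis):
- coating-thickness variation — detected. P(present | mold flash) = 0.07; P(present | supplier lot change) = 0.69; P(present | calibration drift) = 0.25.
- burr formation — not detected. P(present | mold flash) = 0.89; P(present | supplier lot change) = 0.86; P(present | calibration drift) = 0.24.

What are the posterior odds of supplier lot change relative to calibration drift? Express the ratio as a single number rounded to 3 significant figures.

0.461

The normalizing constant cancels in an odds ratio, so compute prior × likelihood for the two hypotheses only (using 1 − P(present | H) for each absent measurement):
  supplier lot change: 0.29 × 0.69 × (1 − 0.86) = 0.028014
  calibration drift: 0.32 × 0.25 × (1 − 0.24) = 0.0608
Odds(supplier lot change : calibration drift) = 0.028014 / 0.0608 ≈ 0.461.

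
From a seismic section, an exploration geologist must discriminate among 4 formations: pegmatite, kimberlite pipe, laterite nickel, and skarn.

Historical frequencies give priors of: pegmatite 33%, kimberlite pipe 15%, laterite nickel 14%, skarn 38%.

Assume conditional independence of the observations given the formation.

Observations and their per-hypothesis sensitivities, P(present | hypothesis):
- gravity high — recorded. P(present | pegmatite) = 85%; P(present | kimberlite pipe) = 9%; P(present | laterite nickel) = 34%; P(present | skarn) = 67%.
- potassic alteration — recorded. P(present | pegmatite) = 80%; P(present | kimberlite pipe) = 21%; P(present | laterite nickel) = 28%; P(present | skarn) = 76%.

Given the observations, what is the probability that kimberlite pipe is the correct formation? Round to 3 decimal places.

0.007

By Bayes' rule with conditional independence, the unnormalized weight for each hypothesis is prior × ∏ likelihoods:
  pegmatite: 0.33 × 0.85 × 0.80 = 0.2244
  kimberlite pipe: 0.15 × 0.09 × 0.21 = 0.002835
  laterite nickel: 0.14 × 0.34 × 0.28 = 0.013328
  skarn: 0.38 × 0.67 × 0.76 = 0.1935
Marginal likelihood of the evidence = 0.43406.
P(kimberlite pipe | evidence) = 0.002835 / 0.43406 ≈ 0.007.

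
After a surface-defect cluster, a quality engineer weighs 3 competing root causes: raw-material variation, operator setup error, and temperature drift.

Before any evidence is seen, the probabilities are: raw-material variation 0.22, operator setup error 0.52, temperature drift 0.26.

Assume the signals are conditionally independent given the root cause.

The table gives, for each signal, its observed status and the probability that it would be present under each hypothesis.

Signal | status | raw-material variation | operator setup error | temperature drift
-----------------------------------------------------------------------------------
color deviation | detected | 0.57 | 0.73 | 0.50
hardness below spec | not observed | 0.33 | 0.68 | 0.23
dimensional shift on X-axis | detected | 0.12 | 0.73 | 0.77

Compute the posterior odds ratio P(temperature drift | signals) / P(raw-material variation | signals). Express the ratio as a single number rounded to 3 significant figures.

Unnormalized posterior weight (prior times the signal likelihoods) for each of the two hypotheses (using 1 − P(present | H) for each absent signal):
  temperature drift: 0.26 × 0.50 × (1 − 0.23) × 0.77 = 0.077077
  raw-material variation: 0.22 × 0.57 × (1 − 0.33) × 0.12 = 0.010082
Posterior odds = 0.077077 / 0.010082 ≈ 7.64.

7.64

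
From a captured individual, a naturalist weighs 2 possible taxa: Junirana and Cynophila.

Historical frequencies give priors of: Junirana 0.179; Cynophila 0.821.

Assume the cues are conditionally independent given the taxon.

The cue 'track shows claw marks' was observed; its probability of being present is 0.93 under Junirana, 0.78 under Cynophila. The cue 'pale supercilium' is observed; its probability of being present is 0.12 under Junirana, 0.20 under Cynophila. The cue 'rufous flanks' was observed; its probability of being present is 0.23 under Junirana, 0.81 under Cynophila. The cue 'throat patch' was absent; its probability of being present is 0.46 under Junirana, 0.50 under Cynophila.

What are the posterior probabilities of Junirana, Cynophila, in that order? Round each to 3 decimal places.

0.046, 0.954

Multiply each prior by the joint likelihood of the cue pattern (using 1 − P(present | H) for each absent cue):
  Junirana: 0.179 × 0.93 × 0.12 × 0.23 × (1 − 0.46) = 0.0024811
  Cynophila: 0.821 × 0.78 × 0.20 × 0.81 × (1 − 0.50) = 0.051871
Marginal likelihood of the evidence = 0.054352.
P(Junirana | evidence) = 0.0024811 / 0.054352 ≈ 0.046
P(Cynophila | evidence) = 0.051871 / 0.054352 ≈ 0.954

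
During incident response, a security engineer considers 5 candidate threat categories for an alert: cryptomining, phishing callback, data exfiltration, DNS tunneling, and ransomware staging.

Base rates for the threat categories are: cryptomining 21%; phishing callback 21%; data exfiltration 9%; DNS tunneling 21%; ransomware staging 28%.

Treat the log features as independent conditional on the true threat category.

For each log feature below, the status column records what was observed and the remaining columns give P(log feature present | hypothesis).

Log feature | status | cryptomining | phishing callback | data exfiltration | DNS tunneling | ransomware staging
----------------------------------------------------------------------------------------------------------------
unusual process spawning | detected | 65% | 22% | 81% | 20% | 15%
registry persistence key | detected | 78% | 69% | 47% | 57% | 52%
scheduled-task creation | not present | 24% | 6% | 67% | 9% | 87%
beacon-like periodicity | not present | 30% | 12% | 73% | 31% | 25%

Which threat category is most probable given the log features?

cryptomining

For each hypothesis, the unnormalized posterior weight is prior × product of the log feature likelihoods (using 1 − P(present | H) for each absent log feature):
  cryptomining: 0.21 × 0.65 × 0.78 × (1 − 0.24) × (1 − 0.30) = 0.056642
  phishing callback: 0.21 × 0.22 × 0.69 × (1 − 0.06) × (1 − 0.12) = 0.026369
  data exfiltration: 0.09 × 0.81 × 0.47 × (1 − 0.67) × (1 − 0.73) = 0.0030528
  DNS tunneling: 0.21 × 0.20 × 0.57 × (1 − 0.09) × (1 − 0.31) = 0.015032
  ransomware staging: 0.28 × 0.15 × 0.52 × (1 − 0.87) × (1 − 0.25) = 0.0021294
Normalizing constant Z = 0.056642 + 0.026369 + 0.0030528 + 0.015032 + 0.0021294 = 0.10323.
P(cryptomining | evidence) ≈ 0.056642 / 0.10323 ≈ 0.549
P(phishing callback | evidence) ≈ 0.026369 / 0.10323 ≈ 0.255
P(data exfiltration | evidence) ≈ 0.0030528 / 0.10323 ≈ 0.030
P(DNS tunneling | evidence) ≈ 0.015032 / 0.10323 ≈ 0.146
P(ransomware staging | evidence) ≈ 0.0021294 / 0.10323 ≈ 0.021
The largest is 0.549, so cryptomining is most probable.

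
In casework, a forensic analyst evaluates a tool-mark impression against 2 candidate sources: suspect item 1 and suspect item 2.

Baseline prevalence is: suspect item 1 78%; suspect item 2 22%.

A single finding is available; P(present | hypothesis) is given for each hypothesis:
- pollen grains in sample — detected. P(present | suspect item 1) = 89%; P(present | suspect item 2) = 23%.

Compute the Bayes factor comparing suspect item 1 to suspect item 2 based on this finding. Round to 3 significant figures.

Likelihood of this finding under each hypothesis:
  suspect item 1: 0.89
  suspect item 2: 0.23
Bayes factor = 0.89 / 0.23 ≈ 3.87

3.87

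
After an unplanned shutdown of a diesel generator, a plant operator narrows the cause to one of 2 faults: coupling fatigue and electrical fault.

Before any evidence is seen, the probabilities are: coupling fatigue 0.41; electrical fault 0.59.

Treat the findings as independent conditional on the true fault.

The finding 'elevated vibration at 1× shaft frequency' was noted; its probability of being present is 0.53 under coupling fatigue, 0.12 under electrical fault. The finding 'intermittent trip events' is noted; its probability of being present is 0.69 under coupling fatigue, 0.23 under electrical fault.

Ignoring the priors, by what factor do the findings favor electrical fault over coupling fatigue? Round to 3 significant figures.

0.0755

Take the product of per-finding likelihoods under each hypothesis, then divide.
  electrical fault: 0.12 × 0.23 = 0.0276
  coupling fatigue: 0.53 × 0.69 = 0.3657
Bayes factor = 0.0276 / 0.3657 ≈ 0.0755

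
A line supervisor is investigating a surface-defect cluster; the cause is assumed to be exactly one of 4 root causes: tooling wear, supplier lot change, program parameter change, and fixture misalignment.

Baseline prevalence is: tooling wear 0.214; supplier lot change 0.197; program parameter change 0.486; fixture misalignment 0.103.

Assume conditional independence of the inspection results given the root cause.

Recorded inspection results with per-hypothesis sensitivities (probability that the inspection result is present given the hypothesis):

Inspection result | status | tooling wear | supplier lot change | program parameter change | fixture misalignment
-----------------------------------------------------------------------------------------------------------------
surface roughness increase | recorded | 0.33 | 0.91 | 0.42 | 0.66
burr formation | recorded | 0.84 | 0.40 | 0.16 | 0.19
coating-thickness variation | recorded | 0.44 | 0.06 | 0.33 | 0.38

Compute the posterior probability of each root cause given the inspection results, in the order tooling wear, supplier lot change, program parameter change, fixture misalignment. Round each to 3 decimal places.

0.566, 0.093, 0.234, 0.106

For each hypothesis, the unnormalized posterior weight is prior × product of the inspection result likelihoods:
  tooling wear: 0.214 × 0.33 × 0.84 × 0.44 = 0.026101
  supplier lot change: 0.197 × 0.91 × 0.40 × 0.06 = 0.0043025
  program parameter change: 0.486 × 0.42 × 0.16 × 0.33 = 0.010778
  fixture misalignment: 0.103 × 0.66 × 0.19 × 0.38 = 0.0049082
The unnormalized weights sum to 0.046089.
P(tooling wear | evidence) = 0.026101 / 0.046089 ≈ 0.566
P(supplier lot change | evidence) = 0.0043025 / 0.046089 ≈ 0.093
P(program parameter change | evidence) = 0.010778 / 0.046089 ≈ 0.234
P(fixture misalignment | evidence) = 0.0049082 / 0.046089 ≈ 0.106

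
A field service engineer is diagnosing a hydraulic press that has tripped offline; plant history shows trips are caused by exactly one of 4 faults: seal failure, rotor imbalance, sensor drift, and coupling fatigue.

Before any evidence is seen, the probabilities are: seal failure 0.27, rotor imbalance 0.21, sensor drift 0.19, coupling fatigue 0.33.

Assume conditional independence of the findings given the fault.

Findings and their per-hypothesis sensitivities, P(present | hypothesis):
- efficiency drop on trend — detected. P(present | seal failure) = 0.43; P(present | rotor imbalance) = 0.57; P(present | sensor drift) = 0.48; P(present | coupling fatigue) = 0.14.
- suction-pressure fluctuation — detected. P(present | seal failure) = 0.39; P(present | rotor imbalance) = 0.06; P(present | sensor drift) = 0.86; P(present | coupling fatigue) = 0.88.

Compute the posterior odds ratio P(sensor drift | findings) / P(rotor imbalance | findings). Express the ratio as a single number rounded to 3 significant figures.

10.9

The normalizing constant cancels in an odds ratio, so compute prior × likelihood for the two hypotheses only:
  sensor drift: 0.19 × 0.48 × 0.86 = 0.078432
  rotor imbalance: 0.21 × 0.57 × 0.06 = 0.007182
Posterior odds = 0.078432 / 0.007182 ≈ 10.9.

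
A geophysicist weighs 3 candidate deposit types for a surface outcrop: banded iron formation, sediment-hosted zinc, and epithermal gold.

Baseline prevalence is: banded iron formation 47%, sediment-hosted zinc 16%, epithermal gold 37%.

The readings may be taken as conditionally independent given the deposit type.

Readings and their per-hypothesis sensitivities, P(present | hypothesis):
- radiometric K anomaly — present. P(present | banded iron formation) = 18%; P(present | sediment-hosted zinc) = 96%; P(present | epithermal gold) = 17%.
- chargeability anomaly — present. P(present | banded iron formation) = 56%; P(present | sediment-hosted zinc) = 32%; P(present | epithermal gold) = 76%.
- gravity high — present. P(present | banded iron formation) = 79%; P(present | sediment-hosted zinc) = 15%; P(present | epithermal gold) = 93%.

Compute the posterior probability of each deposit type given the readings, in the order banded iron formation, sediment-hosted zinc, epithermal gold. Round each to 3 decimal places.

0.419, 0.083, 0.498

For each hypothesis, the unnormalized posterior weight is prior × product of the reading likelihoods:
  banded iron formation: 0.47 × 0.18 × 0.56 × 0.79 = 0.037427
  sediment-hosted zinc: 0.16 × 0.96 × 0.32 × 0.15 = 0.0073728
  epithermal gold: 0.37 × 0.17 × 0.76 × 0.93 = 0.044458
The unnormalized weights sum to 0.089258.
P(banded iron formation | evidence) = 0.037427 / 0.089258 ≈ 0.419
P(sediment-hosted zinc | evidence) = 0.0073728 / 0.089258 ≈ 0.083
P(epithermal gold | evidence) = 0.044458 / 0.089258 ≈ 0.498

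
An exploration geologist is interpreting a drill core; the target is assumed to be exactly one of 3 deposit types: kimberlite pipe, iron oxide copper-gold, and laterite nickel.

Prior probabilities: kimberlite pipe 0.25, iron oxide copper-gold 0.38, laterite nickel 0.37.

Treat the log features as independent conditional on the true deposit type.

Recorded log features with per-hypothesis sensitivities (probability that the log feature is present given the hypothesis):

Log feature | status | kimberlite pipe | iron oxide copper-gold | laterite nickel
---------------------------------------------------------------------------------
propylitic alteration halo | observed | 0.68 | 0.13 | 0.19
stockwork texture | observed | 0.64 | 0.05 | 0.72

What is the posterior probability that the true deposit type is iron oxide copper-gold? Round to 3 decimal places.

0.015

By Bayes' rule with conditional independence, the unnormalized weight for each hypothesis is prior × ∏ likelihoods:
  kimberlite pipe: 0.25 × 0.68 × 0.64 = 0.1088
  iron oxide copper-gold: 0.38 × 0.13 × 0.05 = 0.00247
  laterite nickel: 0.37 × 0.19 × 0.72 = 0.050616
Marginal likelihood of the evidence = 0.16189.
P(iron oxide copper-gold | evidence) = 0.00247 / 0.16189 ≈ 0.015.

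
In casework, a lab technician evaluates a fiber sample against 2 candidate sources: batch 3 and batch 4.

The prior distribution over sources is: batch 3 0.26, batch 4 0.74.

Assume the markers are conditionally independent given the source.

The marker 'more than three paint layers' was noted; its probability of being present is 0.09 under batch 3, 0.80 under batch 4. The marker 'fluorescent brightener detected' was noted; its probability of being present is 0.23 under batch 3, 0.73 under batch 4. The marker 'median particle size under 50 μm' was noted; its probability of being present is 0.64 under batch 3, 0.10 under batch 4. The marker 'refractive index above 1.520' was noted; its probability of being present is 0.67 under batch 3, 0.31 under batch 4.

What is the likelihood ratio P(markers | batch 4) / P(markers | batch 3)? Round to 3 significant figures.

The Bayes factor is the ratio of the joint likelihoods of the marker pattern under the two hypotheses.
  batch 4: 0.80 × 0.73 × 0.10 × 0.31 = 0.018104
  batch 3: 0.09 × 0.23 × 0.64 × 0.67 = 0.0088762
Bayes factor = 0.018104 / 0.0088762 ≈ 2.04

2.04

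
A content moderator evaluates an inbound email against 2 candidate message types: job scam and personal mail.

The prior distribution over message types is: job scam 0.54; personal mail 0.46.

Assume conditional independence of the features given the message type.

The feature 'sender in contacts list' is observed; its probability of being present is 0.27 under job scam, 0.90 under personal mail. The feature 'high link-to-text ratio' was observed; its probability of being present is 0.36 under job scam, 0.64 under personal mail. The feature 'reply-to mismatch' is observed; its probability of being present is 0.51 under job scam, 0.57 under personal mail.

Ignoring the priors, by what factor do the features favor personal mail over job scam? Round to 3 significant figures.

6.62

Take the product of per-feature likelihoods under each hypothesis, then divide.
  personal mail: 0.90 × 0.64 × 0.57 = 0.32832
  job scam: 0.27 × 0.36 × 0.51 = 0.049572
Bayes factor = 0.32832 / 0.049572 ≈ 6.62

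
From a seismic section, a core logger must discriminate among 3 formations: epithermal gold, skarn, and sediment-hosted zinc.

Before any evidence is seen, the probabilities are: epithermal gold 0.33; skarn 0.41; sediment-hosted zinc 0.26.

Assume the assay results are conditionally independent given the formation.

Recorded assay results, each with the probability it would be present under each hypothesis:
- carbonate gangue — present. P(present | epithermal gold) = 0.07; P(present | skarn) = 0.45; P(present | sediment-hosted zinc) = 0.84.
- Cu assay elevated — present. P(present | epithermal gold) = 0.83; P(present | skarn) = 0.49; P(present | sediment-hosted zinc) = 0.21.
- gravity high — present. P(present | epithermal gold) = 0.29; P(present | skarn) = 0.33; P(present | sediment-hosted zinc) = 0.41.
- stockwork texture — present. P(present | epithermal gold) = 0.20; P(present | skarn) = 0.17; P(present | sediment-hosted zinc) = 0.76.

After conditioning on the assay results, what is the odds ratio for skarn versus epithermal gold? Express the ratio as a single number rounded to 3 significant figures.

Unnormalized posterior weight (prior times the assay result likelihoods) for each of the two hypotheses:
  skarn: 0.41 × 0.45 × 0.49 × 0.33 × 0.17 = 0.0050717
  epithermal gold: 0.33 × 0.07 × 0.83 × 0.29 × 0.20 = 0.001112
Posterior odds = 0.0050717 / 0.001112 ≈ 4.56.

4.56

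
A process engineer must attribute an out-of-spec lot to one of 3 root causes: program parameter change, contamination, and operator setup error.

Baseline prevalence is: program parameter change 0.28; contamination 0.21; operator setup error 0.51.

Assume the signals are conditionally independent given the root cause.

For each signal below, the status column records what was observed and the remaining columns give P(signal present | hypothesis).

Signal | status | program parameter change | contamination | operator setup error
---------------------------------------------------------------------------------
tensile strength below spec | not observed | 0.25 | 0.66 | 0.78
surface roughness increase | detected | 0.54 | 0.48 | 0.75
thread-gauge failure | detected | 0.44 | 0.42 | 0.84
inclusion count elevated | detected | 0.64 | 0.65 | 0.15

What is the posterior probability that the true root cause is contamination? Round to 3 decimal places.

0.180

For each hypothesis, the unnormalized posterior weight is prior × product of the signal likelihoods (using 1 − P(present | H) for each absent signal):
  program parameter change: 0.28 × (1 − 0.25) × 0.54 × 0.44 × 0.64 = 0.031933
  contamination: 0.21 × (1 − 0.66) × 0.48 × 0.42 × 0.65 = 0.0093563
  operator setup error: 0.51 × (1 − 0.78) × 0.75 × 0.84 × 0.15 = 0.010603
The unnormalized weights sum to 0.051893.
P(contamination | evidence) = 0.0093563 / 0.051893 ≈ 0.180.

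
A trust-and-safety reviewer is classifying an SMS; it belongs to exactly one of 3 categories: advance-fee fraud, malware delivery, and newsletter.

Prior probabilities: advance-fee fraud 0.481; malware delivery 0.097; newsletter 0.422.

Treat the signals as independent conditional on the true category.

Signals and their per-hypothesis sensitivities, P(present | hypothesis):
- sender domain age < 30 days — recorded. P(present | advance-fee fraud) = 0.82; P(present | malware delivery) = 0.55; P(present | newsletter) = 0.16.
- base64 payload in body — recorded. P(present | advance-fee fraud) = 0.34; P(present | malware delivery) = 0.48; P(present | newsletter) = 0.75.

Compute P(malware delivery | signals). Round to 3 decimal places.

Multiply each prior by the joint likelihood of the signal pattern:
  advance-fee fraud: 0.481 × 0.82 × 0.34 = 0.1341
  malware delivery: 0.097 × 0.55 × 0.48 = 0.025608
  newsletter: 0.422 × 0.16 × 0.75 = 0.05064
Normalizing constant Z = 0.1341 + 0.025608 + 0.05064 = 0.21035.
P(malware delivery | evidence) = 0.025608 / 0.21035 ≈ 0.122.

0.122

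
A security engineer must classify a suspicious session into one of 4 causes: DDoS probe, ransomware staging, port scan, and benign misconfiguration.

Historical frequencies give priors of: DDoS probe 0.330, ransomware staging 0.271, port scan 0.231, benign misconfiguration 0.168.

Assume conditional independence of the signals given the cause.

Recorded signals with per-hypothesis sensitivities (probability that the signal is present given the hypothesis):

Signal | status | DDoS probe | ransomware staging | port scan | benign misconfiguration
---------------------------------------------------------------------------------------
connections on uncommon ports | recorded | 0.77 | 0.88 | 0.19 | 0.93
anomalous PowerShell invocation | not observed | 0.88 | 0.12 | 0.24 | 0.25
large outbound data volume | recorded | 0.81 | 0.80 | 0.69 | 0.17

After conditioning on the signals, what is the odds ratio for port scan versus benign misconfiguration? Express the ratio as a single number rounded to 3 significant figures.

1.16

Posterior odds equal prior odds times the likelihood ratio; only the two competing hypotheses matter (using 1 − P(present | H) for each absent signal).
  port scan: 0.231 × 0.19 × (1 − 0.24) × 0.69 = 0.023016
  benign misconfiguration: 0.168 × 0.93 × (1 − 0.25) × 0.17 = 0.019921
Odds(port scan : benign misconfiguration) = 0.023016 / 0.019921 ≈ 1.16.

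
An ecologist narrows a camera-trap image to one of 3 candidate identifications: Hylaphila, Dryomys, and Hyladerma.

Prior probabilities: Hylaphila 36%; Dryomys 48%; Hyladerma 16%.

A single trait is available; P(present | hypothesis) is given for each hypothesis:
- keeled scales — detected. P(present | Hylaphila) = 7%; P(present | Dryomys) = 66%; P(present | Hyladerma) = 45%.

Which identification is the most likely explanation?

By Bayes' rule, the unnormalized weight for each hypothesis is prior × likelihood:
  Hylaphila: 0.36 × 0.07 = 0.0252
  Dryomys: 0.48 × 0.66 = 0.3168
  Hyladerma: 0.16 × 0.45 = 0.072
Normalizing constant Z = 0.0252 + 0.3168 + 0.072 = 0.414.
P(Hylaphila | evidence) ≈ 0.0252 / 0.414 ≈ 0.061
P(Dryomys | evidence) ≈ 0.3168 / 0.414 ≈ 0.765
P(Hyladerma | evidence) ≈ 0.072 / 0.414 ≈ 0.174
The largest is 0.765, so Dryomys is most probable.

Dryomys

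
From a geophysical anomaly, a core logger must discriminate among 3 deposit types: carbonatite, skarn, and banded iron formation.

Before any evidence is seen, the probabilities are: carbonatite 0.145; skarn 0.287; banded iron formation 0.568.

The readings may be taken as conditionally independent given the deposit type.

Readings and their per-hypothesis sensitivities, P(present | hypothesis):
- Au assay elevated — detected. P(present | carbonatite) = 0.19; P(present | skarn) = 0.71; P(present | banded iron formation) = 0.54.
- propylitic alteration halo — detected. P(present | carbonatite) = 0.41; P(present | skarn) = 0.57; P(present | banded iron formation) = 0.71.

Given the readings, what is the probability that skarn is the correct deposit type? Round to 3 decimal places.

0.336

For each hypothesis, the unnormalized posterior weight is prior × product of the reading likelihoods:
  carbonatite: 0.145 × 0.19 × 0.41 = 0.011295
  skarn: 0.287 × 0.71 × 0.57 = 0.11615
  banded iron formation: 0.568 × 0.54 × 0.71 = 0.21777
Normalizing constant Z = 0.011295 + 0.11615 + 0.21777 = 0.34522.
P(skarn | evidence) = 0.11615 / 0.34522 ≈ 0.336.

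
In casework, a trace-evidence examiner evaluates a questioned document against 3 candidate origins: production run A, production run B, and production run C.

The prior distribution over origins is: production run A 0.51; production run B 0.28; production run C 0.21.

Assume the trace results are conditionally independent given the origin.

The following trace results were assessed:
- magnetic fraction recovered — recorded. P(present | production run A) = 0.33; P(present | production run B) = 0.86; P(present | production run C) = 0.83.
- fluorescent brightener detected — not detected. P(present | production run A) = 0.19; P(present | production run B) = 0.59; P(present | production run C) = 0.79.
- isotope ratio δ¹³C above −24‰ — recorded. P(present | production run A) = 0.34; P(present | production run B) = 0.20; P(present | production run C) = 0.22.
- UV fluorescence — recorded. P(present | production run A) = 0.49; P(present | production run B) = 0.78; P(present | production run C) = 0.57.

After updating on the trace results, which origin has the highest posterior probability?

Multiply each prior by the joint likelihood of the trace result pattern (using 1 − P(present | H) for each absent trace result):
  production run A: 0.51 × 0.33 × (1 − 0.19) × 0.34 × 0.49 = 0.022711
  production run B: 0.28 × 0.86 × (1 − 0.59) × 0.20 × 0.78 = 0.015402
  production run C: 0.21 × 0.83 × (1 − 0.79) × 0.22 × 0.57 = 0.00459
Normalizing constant Z = 0.022711 + 0.015402 + 0.00459 = 0.042703.
P(production run A | evidence) ≈ 0.022711 / 0.042703 ≈ 0.532
P(production run B | evidence) ≈ 0.015402 / 0.042703 ≈ 0.361
P(production run C | evidence) ≈ 0.00459 / 0.042703 ≈ 0.107
The largest is 0.532, so production run A is most probable.

production run A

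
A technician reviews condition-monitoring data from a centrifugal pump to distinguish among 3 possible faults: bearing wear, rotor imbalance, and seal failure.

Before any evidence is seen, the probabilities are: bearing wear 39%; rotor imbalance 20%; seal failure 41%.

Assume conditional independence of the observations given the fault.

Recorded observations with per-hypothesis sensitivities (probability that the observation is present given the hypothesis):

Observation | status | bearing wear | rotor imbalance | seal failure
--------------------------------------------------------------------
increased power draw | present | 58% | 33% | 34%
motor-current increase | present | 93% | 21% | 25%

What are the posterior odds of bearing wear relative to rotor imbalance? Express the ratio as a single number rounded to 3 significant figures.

15.2

Posterior odds equal prior odds times the likelihood ratio; only the two competing hypotheses matter.
  bearing wear: 0.390 × 0.58 × 0.93 = 0.21037
  rotor imbalance: 0.200 × 0.33 × 0.21 = 0.01386
Odds(bearing wear : rotor imbalance) = 0.21037 / 0.01386 ≈ 15.2.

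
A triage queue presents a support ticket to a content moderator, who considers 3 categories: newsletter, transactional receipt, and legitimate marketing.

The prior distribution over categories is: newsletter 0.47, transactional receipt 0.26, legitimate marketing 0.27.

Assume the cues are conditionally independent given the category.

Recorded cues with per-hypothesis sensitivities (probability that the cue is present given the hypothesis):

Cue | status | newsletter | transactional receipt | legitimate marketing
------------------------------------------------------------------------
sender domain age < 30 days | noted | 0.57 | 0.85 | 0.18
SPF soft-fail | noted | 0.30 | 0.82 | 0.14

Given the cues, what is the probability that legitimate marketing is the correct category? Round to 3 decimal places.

By Bayes' rule with conditional independence, the unnormalized weight for each hypothesis is prior × ∏ likelihoods:
  newsletter: 0.47 × 0.57 × 0.30 = 0.08037
  transactional receipt: 0.26 × 0.85 × 0.82 = 0.18122
  legitimate marketing: 0.27 × 0.18 × 0.14 = 0.006804
Normalizing constant Z = 0.08037 + 0.18122 + 0.006804 = 0.26839.
P(legitimate marketing | evidence) = 0.006804 / 0.26839 ≈ 0.025.

0.025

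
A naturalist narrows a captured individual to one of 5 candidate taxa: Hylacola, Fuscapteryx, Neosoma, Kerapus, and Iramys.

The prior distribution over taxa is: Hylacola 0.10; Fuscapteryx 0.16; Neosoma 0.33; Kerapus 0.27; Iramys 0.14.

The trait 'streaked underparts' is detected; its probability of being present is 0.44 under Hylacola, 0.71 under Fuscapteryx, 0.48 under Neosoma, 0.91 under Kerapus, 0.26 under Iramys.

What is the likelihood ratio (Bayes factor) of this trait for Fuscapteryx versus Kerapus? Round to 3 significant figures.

0.780

The Bayes factor is the ratio of the two likelihoods.
  Fuscapteryx: 0.71
  Kerapus: 0.91
Bayes factor = 0.71 / 0.91 ≈ 0.780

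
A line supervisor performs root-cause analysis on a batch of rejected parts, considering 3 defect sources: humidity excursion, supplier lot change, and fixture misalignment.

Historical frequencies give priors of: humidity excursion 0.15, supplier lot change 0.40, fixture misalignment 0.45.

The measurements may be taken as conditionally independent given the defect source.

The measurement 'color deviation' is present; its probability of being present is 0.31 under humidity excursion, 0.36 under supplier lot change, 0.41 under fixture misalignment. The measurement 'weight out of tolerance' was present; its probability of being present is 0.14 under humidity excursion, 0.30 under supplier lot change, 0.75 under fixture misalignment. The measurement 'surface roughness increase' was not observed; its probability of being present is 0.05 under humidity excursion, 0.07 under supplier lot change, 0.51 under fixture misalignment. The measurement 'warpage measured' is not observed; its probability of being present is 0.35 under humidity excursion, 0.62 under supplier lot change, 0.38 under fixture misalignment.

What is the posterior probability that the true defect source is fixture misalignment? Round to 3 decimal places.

By Bayes' rule with conditional independence, the unnormalized weight for each hypothesis is prior × ∏ likelihoods (using 1 − P(present | H) for each absent measurement):
  humidity excursion: 0.15 × 0.31 × 0.14 × (1 − 0.05) × (1 − 0.35) = 0.0040199
  supplier lot change: 0.40 × 0.36 × 0.30 × (1 − 0.07) × (1 − 0.62) = 0.015267
  fixture misalignment: 0.45 × 0.41 × 0.75 × (1 − 0.51) × (1 − 0.38) = 0.042038
The unnormalized weights sum to 0.061325.
P(fixture misalignment | evidence) = 0.042038 / 0.061325 ≈ 0.685.

0.685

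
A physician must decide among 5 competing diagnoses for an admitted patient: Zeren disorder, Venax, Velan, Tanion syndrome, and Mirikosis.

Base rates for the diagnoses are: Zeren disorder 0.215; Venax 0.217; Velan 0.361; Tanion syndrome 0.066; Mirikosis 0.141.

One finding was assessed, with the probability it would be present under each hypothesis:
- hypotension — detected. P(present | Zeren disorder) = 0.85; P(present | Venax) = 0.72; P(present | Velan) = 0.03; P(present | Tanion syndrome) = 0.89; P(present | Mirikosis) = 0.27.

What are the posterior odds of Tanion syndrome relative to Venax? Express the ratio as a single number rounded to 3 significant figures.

The normalizing constant cancels in an odds ratio, so compute prior × likelihood for the two hypotheses only:
  Tanion syndrome: 0.066 × 0.89 = 0.05874
  Venax: 0.217 × 0.72 = 0.15624
Posterior odds = 0.05874 / 0.15624 ≈ 0.376.

0.376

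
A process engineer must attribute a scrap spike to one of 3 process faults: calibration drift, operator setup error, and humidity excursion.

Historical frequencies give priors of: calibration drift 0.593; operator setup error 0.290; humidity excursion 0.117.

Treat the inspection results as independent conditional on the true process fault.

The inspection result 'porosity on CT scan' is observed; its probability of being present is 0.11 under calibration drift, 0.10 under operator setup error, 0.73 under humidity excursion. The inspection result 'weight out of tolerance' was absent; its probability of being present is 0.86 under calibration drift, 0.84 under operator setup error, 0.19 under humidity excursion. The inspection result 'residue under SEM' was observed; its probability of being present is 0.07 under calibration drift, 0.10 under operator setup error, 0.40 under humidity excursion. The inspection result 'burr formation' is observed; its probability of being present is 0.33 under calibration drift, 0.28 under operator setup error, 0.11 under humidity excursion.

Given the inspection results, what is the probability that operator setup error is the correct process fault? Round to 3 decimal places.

For each hypothesis, the unnormalized posterior weight is prior × product of the inspection result likelihoods (using 1 − P(present | H) for each absent inspection result):
  calibration drift: 0.593 × 0.11 × (1 − 0.86) × 0.07 × 0.33 = 0.00021095
  operator setup error: 0.290 × 0.10 × (1 − 0.84) × 0.10 × 0.28 = 0.00012992
  humidity excursion: 0.117 × 0.73 × (1 − 0.19) × 0.40 × 0.11 = 0.003044
The unnormalized weights sum to 0.0033849.
P(operator setup error | evidence) = 0.00012992 / 0.0033849 ≈ 0.038.

0.038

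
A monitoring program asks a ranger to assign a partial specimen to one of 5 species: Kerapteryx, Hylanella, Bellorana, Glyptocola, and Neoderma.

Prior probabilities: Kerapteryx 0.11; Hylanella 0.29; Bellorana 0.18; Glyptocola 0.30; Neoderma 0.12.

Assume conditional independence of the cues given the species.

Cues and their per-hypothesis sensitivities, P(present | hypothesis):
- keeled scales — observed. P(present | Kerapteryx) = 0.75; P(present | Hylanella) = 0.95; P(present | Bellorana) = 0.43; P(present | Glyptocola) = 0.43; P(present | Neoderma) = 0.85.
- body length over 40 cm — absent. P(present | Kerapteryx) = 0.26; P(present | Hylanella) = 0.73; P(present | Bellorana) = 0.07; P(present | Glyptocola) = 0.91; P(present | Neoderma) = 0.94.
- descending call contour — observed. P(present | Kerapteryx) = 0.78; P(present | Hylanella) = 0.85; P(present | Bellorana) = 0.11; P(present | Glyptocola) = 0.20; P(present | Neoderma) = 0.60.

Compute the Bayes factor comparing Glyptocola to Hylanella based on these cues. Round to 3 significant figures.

0.0355

Joint likelihood of the cue pattern under each hypothesis (using 1 − P(present | H) for each absent cue):
  Glyptocola: 0.43 × (1 − 0.91) × 0.20 = 0.00774
  Hylanella: 0.95 × (1 − 0.73) × 0.85 = 0.21802
Bayes factor = 0.00774 / 0.21802 ≈ 0.0355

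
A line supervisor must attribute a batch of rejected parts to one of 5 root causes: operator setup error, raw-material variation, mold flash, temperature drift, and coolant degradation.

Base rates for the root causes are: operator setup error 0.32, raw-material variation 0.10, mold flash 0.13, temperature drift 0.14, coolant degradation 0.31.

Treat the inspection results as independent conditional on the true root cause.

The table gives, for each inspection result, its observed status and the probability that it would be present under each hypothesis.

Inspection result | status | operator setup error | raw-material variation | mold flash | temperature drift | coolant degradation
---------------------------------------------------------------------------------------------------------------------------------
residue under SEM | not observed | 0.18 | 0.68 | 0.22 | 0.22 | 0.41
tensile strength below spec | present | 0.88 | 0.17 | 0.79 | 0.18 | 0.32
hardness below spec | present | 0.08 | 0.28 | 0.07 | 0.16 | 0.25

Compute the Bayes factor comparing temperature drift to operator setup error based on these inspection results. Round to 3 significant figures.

Joint likelihood of the inspection result pattern under each hypothesis (using 1 − P(present | H) for each absent inspection result):
  temperature drift: (1 − 0.22) × 0.18 × 0.16 = 0.022464
  operator setup error: (1 − 0.18) × 0.88 × 0.08 = 0.057728
Bayes factor = 0.022464 / 0.057728 ≈ 0.389

0.389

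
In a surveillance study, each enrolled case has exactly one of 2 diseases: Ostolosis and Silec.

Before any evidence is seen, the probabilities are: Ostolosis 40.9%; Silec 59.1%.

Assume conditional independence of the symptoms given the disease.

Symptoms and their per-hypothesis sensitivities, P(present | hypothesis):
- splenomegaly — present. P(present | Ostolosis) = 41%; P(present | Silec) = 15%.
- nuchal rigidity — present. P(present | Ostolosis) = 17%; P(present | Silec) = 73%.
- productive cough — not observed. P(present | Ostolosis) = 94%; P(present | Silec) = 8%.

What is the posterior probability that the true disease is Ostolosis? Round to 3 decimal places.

For each hypothesis, the unnormalized posterior weight is prior × product of the symptom likelihoods (using 1 − P(present | H) for each absent symptom):
  Ostolosis: 0.409 × 0.41 × 0.17 × (1 − 0.94) = 0.0017104
  Silec: 0.591 × 0.15 × 0.73 × (1 − 0.08) = 0.059537
Marginal likelihood of the evidence = 0.061248.
P(Ostolosis | evidence) = 0.0017104 / 0.061248 ≈ 0.028.

0.028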